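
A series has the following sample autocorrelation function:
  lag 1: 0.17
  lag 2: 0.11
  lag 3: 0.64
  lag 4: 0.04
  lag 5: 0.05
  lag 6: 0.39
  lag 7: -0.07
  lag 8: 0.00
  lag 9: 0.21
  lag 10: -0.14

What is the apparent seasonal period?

3

The largest autocorrelation is r_3 = 0.64, with weaker echoes at lags 6 (0.39) and 9 (0.21); the remaining lags stay at or below 0.17.
The dominant spike at lag 3 indicates a seasonal period of 3.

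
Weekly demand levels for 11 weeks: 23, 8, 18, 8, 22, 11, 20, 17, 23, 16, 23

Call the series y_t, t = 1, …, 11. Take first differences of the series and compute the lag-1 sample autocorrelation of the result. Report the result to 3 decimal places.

-0.806

First differences Δy: -15, 10, -10, 14, -11, 9, -3, 6, -7, 7
Mean of differences = 0.0000
Numerator Σ(Δy_t−Δȳ)(Δy_{t+1}−Δȳ) = -779.0000
Denominator Σ(Δy_t−Δȳ)² = 966.0000
r_1(Δy) = -779.0000 / 966.0000 = -0.806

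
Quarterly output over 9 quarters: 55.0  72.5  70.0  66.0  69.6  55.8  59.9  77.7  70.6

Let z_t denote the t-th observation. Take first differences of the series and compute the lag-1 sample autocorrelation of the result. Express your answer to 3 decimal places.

First differences Δz: 17.5, -2.5, -4.0, 3.6, -13.8, 4.1, 17.8, -7.1
Mean of differences = 1.9500
Numerator Σ(Δz_t−Δz̄)(Δz_{t+1}−Δz̄) = -221.7525
Denominator Σ(Δz_t−Δz̄)² = 885.5400
r_1(Δz) = -221.7525 / 885.5400 = -0.250

-0.250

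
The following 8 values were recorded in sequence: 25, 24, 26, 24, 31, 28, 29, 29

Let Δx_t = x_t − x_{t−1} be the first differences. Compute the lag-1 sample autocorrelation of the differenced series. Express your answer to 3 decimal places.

-0.718

First differences Δx: -1, 2, -2, 7, -3, 1, 0
Mean of differences = 0.5714
Numerator Σ(Δx_t−Δx̄)(Δx_{t+1}−Δx̄) = -47.1837
Denominator Σ(Δx_t−Δx̄)² = 65.7143
r_1(Δx) = -47.1837 / 65.7143 = -0.718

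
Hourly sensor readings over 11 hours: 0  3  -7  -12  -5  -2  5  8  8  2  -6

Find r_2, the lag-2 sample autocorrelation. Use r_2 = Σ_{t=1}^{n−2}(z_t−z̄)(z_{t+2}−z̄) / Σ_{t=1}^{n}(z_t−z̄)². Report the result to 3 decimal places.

Mean z̄ = (0 + 3 − 7 − 12 − 5 − 2 + 5 + 8 + 8 + 2 − 6)/11 = -0.5455
Numerator Σ_{t=1}^{9}(z_t−z̄)(z_{t+2}−z̄) = -13.3223
Denominator Σ(z_t−z̄)² = 420.7273
r_2 = -13.3223 / 420.7273 = -0.032

-0.032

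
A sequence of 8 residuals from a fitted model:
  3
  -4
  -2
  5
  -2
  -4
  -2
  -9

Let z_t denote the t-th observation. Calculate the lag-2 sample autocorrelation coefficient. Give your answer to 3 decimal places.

-0.112

Mean z̄ = (3 − 4 − 2 + 5 − 2 − 4 − 2 − 9)/8 = -1.8750
Σ(z_t−z̄)(z_{t+2}−z̄) = (-0.6094) + (-14.6094) + (0.0156) + (-14.6094) + (0.0156) + (15.1406) = -14.6563
Denominator Σ(z_t−z̄)² = 130.8750
r_2 = -14.6563 / 130.8750 = -0.112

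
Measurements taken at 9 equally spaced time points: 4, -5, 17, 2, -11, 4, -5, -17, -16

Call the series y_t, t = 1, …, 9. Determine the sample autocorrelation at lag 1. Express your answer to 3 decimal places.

0.152

Mean ȳ = (4 − 5 + 17 + 2 − 11 + 4 − 5 − 17 − 16)/9 = -3.0000
Numerator Σ_{t=1}^{8}(y_t−ȳ)(y_{t+1}−ȳ) = 146.0000
Denominator Σ(y_t−ȳ)² = 960.0000
r_1 = 146.0000 / 960.0000 = 0.152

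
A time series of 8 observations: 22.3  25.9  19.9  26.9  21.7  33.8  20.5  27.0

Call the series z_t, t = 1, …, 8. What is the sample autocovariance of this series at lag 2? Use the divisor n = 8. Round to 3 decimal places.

Mean z̄ = (22.3 + 25.9 + 19.9 + 26.9 + 21.7 + 33.8 + 20.5 + 27.0)/8 = 24.7500
Σ_{t=1}^{6}(z_t−z̄)(z_{t+2}−z̄) = 81.9300
γ_2 = 81.9300 / 8 = 10.241

10.241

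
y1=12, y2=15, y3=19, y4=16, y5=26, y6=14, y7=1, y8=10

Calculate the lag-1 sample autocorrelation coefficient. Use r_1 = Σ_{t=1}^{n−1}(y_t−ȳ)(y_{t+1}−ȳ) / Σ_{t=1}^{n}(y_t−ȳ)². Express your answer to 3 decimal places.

Mean ȳ = (12 + 15 + 19 + 16 + 26 + 14 + 1 + 10)/8 = 14.1250
Deviations from mean: -2.1250, 0.8750, 4.8750, 1.8750, 11.8750, -0.1250, -13.1250, -4.1250
Numerator Σ_{t=1}^{7}(y_t−ȳ)(y_{t+1}−ȳ) = 88.1094
Denominator Σ(y_t−ȳ)² = 362.8750
r_1 = 88.1094 / 362.8750 = 0.243

0.243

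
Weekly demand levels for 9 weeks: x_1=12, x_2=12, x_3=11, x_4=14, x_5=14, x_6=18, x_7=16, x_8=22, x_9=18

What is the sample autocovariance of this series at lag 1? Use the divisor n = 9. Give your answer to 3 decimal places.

Mean x̄ = (12 + 12 + 11 + 14 + 14 + 18 + 16 + 22 + 18)/9 = 15.2222
Σ_{t=1}^{8}(x_t−x̄)(x_{t+1}−x̄) = 53.5062
γ_1 = 53.5062 / 9 = 5.945

5.945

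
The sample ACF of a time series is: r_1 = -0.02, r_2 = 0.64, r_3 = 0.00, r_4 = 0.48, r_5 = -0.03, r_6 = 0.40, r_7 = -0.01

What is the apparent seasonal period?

The largest autocorrelation is r_2 = 0.64, with weaker echoes at lags 4 (0.48) and 6 (0.40); the remaining lags stay at or below 0.00.
The dominant spike at lag 2 indicates a seasonal period of 2.

2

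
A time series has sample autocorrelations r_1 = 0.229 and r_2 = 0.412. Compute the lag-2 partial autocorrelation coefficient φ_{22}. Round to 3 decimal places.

0.379

φ_{22} = (r_2 − r_1²) / (1 − r_1²)
r_1² = (0.229)² = 0.052441
Numerator = 0.412 − 0.0524 = 0.3596; denominator = 1 − 0.0524 = 0.9476
φ_{22} = 0.3596 / 0.9476 = 0.379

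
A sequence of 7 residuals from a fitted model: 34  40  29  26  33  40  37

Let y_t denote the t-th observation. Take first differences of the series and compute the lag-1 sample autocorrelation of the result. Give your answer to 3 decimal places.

First differences Δy: 6, -11, -3, 7, 7, -3
Mean of differences = 0.5000
Numerator Σ(Δy_t−Δȳ)(Δy_{t+1}−Δȳ) = -26.2500
Denominator Σ(Δy_t−Δȳ)² = 271.5000
r_1(Δy) = -26.2500 / 271.5000 = -0.097

-0.097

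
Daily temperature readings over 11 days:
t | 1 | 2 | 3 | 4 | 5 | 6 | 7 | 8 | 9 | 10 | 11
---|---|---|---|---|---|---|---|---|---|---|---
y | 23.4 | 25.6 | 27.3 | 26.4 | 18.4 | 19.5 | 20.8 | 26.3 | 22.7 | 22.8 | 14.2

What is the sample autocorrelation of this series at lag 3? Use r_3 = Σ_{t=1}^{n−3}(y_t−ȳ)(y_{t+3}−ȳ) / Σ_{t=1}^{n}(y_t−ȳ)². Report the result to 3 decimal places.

-0.488

Mean ȳ = (23.4 + 25.6 + 27.3 + 26.4 + 18.4 + 19.5 + 20.8 + 26.3 + 22.7 + 22.8 + 14.2)/11 = 22.4909
Numerator Σ_{t=1}^{8}(y_t−ȳ)(y_{t+3}−ȳ) = -78.4702
Denominator Σ(y_t−ȳ)² = 160.8291
r_3 = -78.4702 / 160.8291 = -0.488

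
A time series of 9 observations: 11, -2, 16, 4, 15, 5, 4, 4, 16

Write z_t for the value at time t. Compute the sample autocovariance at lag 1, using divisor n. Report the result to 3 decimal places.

Mean z̄ = (11 − 2 + 16 + 4 + 15 + 5 + 4 + 4 + 16)/9 = 8.1111
Σ_{t=1}^{8}(z_t−z̄)(z_{t+1}−z̄) = -193.9012
γ_1 = -193.9012 / 9 = -21.545

-21.545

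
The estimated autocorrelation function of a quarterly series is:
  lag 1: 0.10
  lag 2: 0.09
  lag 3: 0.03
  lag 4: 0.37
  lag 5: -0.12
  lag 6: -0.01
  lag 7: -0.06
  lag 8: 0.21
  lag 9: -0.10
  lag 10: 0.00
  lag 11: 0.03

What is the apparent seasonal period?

4

The largest autocorrelation is r_4 = 0.37, with a weaker echo at lag 8 (0.21); the remaining lags stay at or below 0.10.
The dominant spike at lag 4 indicates a seasonal period of 4.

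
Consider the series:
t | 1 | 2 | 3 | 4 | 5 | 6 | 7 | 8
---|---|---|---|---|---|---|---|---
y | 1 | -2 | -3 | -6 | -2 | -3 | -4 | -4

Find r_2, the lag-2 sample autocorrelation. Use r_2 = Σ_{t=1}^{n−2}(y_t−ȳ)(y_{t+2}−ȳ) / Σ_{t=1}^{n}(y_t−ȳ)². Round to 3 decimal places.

-0.131

Mean ȳ = (1 − 2 − 3 − 6 − 2 − 3 − 4 − 4)/8 = -2.8750
Deviations from mean: 3.8750, 0.8750, -0.1250, -3.1250, 0.8750, -0.1250, -1.1250, -1.1250
Σ(y_t−ȳ)(y_{t+2}−ȳ) = (-0.4844) + (-2.7344) + (-0.1094) + (0.3906) + (-0.9844) + (0.1406) = -3.7813
Denominator Σ(y_t−ȳ)² = 28.8750
r_2 = -3.7813 / 28.8750 = -0.131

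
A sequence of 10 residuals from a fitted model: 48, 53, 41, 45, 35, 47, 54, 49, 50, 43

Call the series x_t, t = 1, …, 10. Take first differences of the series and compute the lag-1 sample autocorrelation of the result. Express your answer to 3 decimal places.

-0.423

First differences Δx: 5, -12, 4, -10, 12, 7, -5, 1, -7
Mean of differences = -0.5556
Numerator Σ(Δx_t−Δx̄)(Δx_{t+1}−Δx̄) = -232.9753
Denominator Σ(Δx_t−Δx̄)² = 550.2222
r_1(Δx) = -232.9753 / 550.2222 = -0.423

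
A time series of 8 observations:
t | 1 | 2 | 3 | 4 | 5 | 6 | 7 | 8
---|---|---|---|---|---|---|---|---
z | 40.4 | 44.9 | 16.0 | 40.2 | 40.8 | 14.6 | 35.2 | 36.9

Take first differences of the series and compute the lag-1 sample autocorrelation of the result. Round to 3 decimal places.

-0.525

First differences Δz: 4.5, -28.9, 24.2, 0.6, -26.2, 20.6, 1.7
Mean of differences = -0.5000
Numerator Σ(Δz_t−Δz̄)(Δz_{t+1}−Δz̄) = -1340.4300
Denominator Σ(Δz_t−Δz̄)² = 2553.4000
r_1(Δz) = -1340.4300 / 2553.4000 = -0.525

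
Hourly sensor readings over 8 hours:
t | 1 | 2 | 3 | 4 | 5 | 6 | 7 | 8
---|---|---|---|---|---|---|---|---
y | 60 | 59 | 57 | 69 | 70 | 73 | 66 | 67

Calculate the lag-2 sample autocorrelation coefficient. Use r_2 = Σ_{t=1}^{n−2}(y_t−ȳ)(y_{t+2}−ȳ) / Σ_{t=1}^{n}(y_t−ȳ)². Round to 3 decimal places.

Mean ȳ = (60 + 59 + 57 + 69 + 70 + 73 + 66 + 67)/8 = 65.1250
Deviations from mean: -5.1250, -6.1250, -8.1250, 3.8750, 4.8750, 7.8750, 0.8750, 1.8750
Σ(y_t−ȳ)(y_{t+2}−ȳ) = (41.6406) + (-23.7344) + (-39.6094) + (30.5156) + (4.2656) + (14.7656) = 27.8438
Denominator Σ(y_t−ȳ)² = 234.8750
r_2 = 27.8438 / 234.8750 = 0.119

0.119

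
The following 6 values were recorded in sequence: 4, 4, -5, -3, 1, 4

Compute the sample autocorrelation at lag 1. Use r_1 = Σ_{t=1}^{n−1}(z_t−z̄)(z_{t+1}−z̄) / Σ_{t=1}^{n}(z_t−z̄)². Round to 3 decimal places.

0.175

Mean z̄ = (4 + 4 − 5 − 3 + 1 + 4)/6 = 0.8333
Numerator Σ_{t=1}^{5}(z_t−z̄)(z_{t+1}−z̄) = 13.8056
Denominator Σ(z_t−z̄)² = 78.8333
r_1 = 13.8056 / 78.8333 = 0.175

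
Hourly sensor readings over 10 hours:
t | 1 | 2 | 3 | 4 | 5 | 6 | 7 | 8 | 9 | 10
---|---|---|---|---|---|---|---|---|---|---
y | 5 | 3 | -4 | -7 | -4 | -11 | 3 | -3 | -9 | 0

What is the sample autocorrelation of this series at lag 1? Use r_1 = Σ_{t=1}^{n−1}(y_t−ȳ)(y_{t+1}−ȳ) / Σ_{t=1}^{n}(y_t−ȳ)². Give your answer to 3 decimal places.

Mean ȳ = (5 + 3 − 4 − 7 − 4 − 11 + 3 − 3 − 9 + 0)/10 = -2.7000
Numerator Σ_{t=1}^{9}(y_t−ȳ)(y_{t+1}−ȳ) = -5.6900
Denominator Σ(y_t−ȳ)² = 262.1000
r_1 = -5.6900 / 262.1000 = -0.022

-0.022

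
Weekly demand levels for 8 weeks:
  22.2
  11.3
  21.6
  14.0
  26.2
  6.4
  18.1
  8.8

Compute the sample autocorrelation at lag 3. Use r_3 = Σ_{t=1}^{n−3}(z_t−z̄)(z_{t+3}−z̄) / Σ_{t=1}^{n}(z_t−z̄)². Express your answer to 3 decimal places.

Mean z̄ = (22.2 + 11.3 + 21.6 + 14.0 + 26.2 + 6.4 + 18.1 + 8.8)/8 = 16.0750
Deviations from mean: 6.1250, -4.7750, 5.5250, -2.0750, 10.1250, -9.6750, 2.0250, -7.2750
Σ(z_t−z̄)(z_{t+3}−z̄) = (-12.7094) + (-48.3469) + (-53.4544) + (-4.2019) + (-73.6594) = -192.3719
Denominator Σ(z_t−z̄)² = 348.2950
r_3 = -192.3719 / 348.2950 = -0.552

-0.552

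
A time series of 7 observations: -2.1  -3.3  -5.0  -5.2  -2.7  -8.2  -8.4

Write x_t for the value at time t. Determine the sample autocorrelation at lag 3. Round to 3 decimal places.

0.104

Mean x̄ = (-2.1 − 3.3 − 5.0 − 5.2 − 2.7 − 8.2 − 8.4)/7 = -4.9857
Deviations from mean: 2.8857, 1.6857, -0.0143, -0.2143, 2.2857, -3.2143, -3.4143
Numerator Σ_{t=1}^{4}(x_t−x̄)(x_{t+3}−x̄) = 4.0122
Denominator Σ(x_t−x̄)² = 38.4286
r_3 = 4.0122 / 38.4286 = 0.104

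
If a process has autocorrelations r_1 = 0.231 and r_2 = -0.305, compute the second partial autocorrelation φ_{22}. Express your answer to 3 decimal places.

φ_{22} = (r_2 − r_1²) / (1 − r_1²)
r_1² = (0.231)² = 0.053361
Numerator = -0.305 − 0.0534 = -0.3584; denominator = 1 − 0.0534 = 0.9466
φ_{22} = -0.3584 / 0.9466 = -0.379

-0.379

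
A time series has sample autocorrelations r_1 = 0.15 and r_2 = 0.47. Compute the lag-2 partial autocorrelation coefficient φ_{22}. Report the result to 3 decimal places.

φ_{22} = (r_2 − r_1²) / (1 − r_1²)
r_1² = (0.15)² = 0.0225
Numerator = 0.47 − 0.0225 = 0.4475; denominator = 1 − 0.0225 = 0.9775
φ_{22} = 0.4475 / 0.9775 = 0.458

0.458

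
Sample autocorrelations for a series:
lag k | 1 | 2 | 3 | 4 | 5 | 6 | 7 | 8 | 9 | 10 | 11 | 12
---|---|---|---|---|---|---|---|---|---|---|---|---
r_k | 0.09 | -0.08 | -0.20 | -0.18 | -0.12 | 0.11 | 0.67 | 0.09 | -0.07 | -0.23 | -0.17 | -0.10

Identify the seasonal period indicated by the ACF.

7

The largest autocorrelation is r_7 = 0.67; the remaining lags stay at or below 0.11.
The dominant spike at lag 7 indicates a seasonal period of 7.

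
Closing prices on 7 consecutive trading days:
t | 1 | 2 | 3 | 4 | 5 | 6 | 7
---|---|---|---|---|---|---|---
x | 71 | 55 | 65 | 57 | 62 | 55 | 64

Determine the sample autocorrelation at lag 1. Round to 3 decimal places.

-0.585

Mean x̄ = (71 + 55 + 65 + 57 + 62 + 55 + 64)/7 = 61.2857
Deviations from mean: 9.7143, -6.2857, 3.7143, -4.2857, 0.7143, -6.2857, 2.7143
Σ(x_t−x̄)(x_{t+1}−x̄) = (-61.0612) + (-23.3469) + (-15.9184) + (-3.0612) + (-4.4898) + (-17.0612) = -124.9388
Denominator Σ(x_t−x̄)² = 213.4286
r_1 = -124.9388 / 213.4286 = -0.585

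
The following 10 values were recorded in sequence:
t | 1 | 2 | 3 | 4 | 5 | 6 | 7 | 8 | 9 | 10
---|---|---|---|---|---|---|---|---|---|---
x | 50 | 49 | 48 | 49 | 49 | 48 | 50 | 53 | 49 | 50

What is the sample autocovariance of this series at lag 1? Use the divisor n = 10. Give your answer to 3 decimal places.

0.125

Mean x̄ = (50 + 49 + 48 + 49 + 49 + 48 + 50 + 53 + 49 + 50)/10 = 49.5000
Σ_{t=1}^{9}(x_t−x̄)(x_{t+1}−x̄) = 1.2500
γ_1 = 1.2500 / 10 = 0.125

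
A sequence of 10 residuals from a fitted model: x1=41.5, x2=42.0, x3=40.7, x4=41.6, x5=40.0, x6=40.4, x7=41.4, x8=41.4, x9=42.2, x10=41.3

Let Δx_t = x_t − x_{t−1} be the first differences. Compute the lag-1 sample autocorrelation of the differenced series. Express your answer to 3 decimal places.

First differences Δx: 0.5, -1.3, 0.9, -1.6, 0.4, 1.0, 0.0, 0.8, -0.9
Mean of differences = -0.0222
Numerator Σ(Δx_t−Δx̄)(Δx_{t+1}−Δx̄) = -4.2160
Denominator Σ(Δx_t−Δx̄)² = 7.9156
r_1(Δx) = -4.2160 / 7.9156 = -0.533

-0.533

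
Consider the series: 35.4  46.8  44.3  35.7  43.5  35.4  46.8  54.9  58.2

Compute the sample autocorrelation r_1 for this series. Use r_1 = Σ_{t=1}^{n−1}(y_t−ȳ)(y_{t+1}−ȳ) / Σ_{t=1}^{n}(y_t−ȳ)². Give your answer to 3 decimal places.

Mean ȳ = (35.4 + 46.8 + 44.3 + 35.7 + 43.5 + 35.4 + 46.8 + 54.9 + 58.2)/9 = 44.5556
Numerator Σ_{t=1}^{8}(y_t−ȳ)(y_{t+1}−ȳ) = 143.9647
Denominator Σ(y_t−ȳ)² = 550.5022
r_1 = 143.9647 / 550.5022 = 0.262

0.262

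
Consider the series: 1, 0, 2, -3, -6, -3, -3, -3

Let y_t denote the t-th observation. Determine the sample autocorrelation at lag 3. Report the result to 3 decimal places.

Mean ȳ = (1 + 0 + 2 − 3 − 6 − 3 − 3 − 3)/8 = -1.8750
Deviations from mean: 2.8750, 1.8750, 3.8750, -1.1250, -4.1250, -1.1250, -1.1250, -1.1250
Numerator Σ_{t=1}^{5}(y_t−ȳ)(y_{t+3}−ȳ) = -9.4219
Denominator Σ(y_t−ȳ)² = 48.8750
r_3 = -9.4219 / 48.8750 = -0.193

-0.193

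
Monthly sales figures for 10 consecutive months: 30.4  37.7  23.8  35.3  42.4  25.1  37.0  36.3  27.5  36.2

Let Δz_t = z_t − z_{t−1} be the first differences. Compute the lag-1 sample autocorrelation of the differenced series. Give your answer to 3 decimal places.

-0.570

First differences Δz: 7.3, -13.9, 11.5, 7.1, -17.3, 11.9, -0.7, -8.8, 8.7
Mean of differences = 0.6444
Numerator Σ(Δz_t−Δz̄)(Δz_{t+1}−Δz̄) = -580.9420
Denominator Σ(Δz_t−Δz̄)² = 1019.9422
r_1(Δz) = -580.9420 / 1019.9422 = -0.570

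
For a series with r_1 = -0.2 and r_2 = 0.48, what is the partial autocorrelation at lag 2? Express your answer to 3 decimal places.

0.458

φ_{22} = (r_2 − r_1²) / (1 − r_1²)
r_1² = (-0.2)² = 0.04
Numerator = 0.48 − 0.0400 = 0.4400; denominator = 1 − 0.0400 = 0.9600
φ_{22} = 0.4400 / 0.9600 = 0.458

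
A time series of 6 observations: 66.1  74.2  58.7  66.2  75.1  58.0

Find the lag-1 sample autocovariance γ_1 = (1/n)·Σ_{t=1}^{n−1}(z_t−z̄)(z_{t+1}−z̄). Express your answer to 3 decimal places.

-22.589

Mean z̄ = (66.1 + 74.2 + 58.7 + 66.2 + 75.1 + 58.0)/6 = 66.3833
Deviations: -0.2833, 7.8167, -7.6833, -0.1833, 8.7167, -8.3833
Σ_{t=1}^{5}(z_t−z̄)(z_{t+1}−z̄) = -135.5369
γ_1 = -135.5369 / 6 = -22.589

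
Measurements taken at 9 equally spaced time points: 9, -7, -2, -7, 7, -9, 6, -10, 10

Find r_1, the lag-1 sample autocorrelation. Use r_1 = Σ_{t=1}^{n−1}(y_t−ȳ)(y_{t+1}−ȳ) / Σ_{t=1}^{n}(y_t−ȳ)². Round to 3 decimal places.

-0.672

Mean ȳ = (9 − 7 − 2 − 7 + 7 − 9 + 6 − 10 + 10)/9 = -0.3333
Numerator Σ_{t=1}^{8}(y_t−ȳ)(y_{t+1}−ȳ) = -368.4444
Denominator Σ(y_t−ȳ)² = 548.0000
r_1 = -368.4444 / 548.0000 = -0.672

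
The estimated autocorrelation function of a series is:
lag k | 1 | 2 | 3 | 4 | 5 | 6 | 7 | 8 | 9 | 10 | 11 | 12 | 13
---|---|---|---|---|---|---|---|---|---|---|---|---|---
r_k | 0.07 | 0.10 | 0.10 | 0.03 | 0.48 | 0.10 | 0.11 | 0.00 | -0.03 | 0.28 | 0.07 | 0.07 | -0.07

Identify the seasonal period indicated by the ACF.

The largest autocorrelation is r_5 = 0.48, with a weaker echo at lag 10 (0.28); the remaining lags stay at or below 0.11.
The dominant spike at lag 5 indicates a seasonal period of 5.

5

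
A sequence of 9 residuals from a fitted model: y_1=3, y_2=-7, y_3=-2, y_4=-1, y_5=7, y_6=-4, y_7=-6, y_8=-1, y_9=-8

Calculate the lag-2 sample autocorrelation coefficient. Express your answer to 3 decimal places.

Mean ȳ = (3 − 7 − 2 − 1 + 7 − 4 − 6 − 1 − 8)/9 = -2.1111
Σ(y_t−ȳ)(y_{t+2}−ȳ) = (0.5679) + (-5.4321) + (1.0123) + (-2.0988) + (-35.4321) + (-2.0988) + (22.9012) = -20.5802
Denominator Σ(y_t−ȳ)² = 188.8889
r_2 = -20.5802 / 188.8889 = -0.109

-0.109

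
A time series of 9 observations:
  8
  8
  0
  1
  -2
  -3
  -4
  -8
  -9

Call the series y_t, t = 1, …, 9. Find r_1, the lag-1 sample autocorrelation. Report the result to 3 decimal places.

0.595

Mean ȳ = (8 + 8 + 0 + 1 − 2 − 3 − 4 − 8 − 9)/9 = -1.0000
Numerator Σ_{t=1}^{8}(y_t−ȳ)(y_{t+1}−ȳ) = 175.0000
Denominator Σ(y_t−ȳ)² = 294.0000
r_1 = 175.0000 / 294.0000 = 0.595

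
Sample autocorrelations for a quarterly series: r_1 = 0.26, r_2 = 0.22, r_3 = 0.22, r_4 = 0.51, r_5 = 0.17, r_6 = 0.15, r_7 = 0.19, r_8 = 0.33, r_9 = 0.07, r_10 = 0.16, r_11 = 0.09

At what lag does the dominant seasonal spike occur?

4

The largest autocorrelation is r_4 = 0.51, with a weaker echo at lag 8 (0.33); the remaining lags stay at or below 0.26. The elevated value at lag 1 (0.26), dropping to 0.22 at lag 2, reflects decaying short-term dependence rather than seasonality.
The dominant spike at lag 4 indicates a seasonal period of 4.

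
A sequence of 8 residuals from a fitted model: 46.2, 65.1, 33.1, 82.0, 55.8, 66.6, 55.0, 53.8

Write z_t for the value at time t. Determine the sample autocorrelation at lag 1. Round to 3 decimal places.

-0.630

Mean z̄ = (46.2 + 65.1 + 33.1 + 82.0 + 55.8 + 66.6 + 55.0 + 53.8)/8 = 57.2000
Numerator Σ_{t=1}^{7}(z_t−z̄)(z_{t+1}−z̄) = -936.0500
Denominator Σ(z_t−z̄)² = 1485.9800
r_1 = -936.0500 / 1485.9800 = -0.630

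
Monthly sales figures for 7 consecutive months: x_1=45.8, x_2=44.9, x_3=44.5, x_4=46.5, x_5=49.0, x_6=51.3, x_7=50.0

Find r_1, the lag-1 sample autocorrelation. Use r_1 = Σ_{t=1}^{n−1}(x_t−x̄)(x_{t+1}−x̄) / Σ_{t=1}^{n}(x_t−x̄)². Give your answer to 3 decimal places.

Mean x̄ = (45.8 + 44.9 + 44.5 + 46.5 + 49.0 + 51.3 + 50.0)/7 = 47.4286
Deviations from mean: -1.6286, -2.5286, -2.9286, -0.9286, 1.5714, 3.8714, 2.5714
Σ(x_t−x̄)(x_{t+1}−x̄) = (4.1180) + (7.4051) + (2.7194) + (-1.4592) + (6.0837) + (9.9551) = 28.8220
Denominator Σ(x_t−x̄)² = 42.5543
r_1 = 28.8220 / 42.5543 = 0.677

0.677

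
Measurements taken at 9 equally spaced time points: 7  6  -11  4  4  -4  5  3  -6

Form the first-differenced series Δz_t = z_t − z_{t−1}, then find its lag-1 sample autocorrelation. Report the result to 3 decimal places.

First differences Δz: -1, -17, 15, 0, -8, 9, -2, -9
Mean of differences = -1.6250
Numerator Σ(Δz_t−Δz̄)(Δz_{t+1}−Δz̄) = -317.5156
Denominator Σ(Δz_t−Δz̄)² = 723.8750
r_1(Δz) = -317.5156 / 723.8750 = -0.439

-0.439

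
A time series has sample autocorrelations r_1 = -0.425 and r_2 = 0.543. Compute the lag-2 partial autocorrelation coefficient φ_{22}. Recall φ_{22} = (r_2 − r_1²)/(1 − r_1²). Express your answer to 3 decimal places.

0.442

φ_{22} = (r_2 − r_1²) / (1 − r_1²)
r_1² = (-0.425)² = 0.180625
Numerator = 0.543 − 0.1806 = 0.3624; denominator = 1 − 0.1806 = 0.8194
φ_{22} = 0.3624 / 0.8194 = 0.442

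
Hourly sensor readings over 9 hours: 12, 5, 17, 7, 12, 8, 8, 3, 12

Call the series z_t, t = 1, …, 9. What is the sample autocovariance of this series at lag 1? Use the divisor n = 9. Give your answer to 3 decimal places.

-8.790

Mean z̄ = (12 + 5 + 17 + 7 + 12 + 8 + 8 + 3 + 12)/9 = 9.3333
Σ_{t=1}^{8}(z_t−z̄)(z_{t+1}−z̄) = -79.1111
γ_1 = -79.1111 / 9 = -8.790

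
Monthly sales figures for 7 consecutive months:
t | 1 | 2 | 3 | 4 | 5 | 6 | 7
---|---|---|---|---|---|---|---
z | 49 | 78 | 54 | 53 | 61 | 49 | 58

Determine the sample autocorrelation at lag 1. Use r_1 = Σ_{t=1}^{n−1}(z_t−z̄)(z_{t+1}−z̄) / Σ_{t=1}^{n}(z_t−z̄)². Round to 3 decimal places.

Mean z̄ = (49 + 78 + 54 + 53 + 61 + 49 + 58)/7 = 57.4286
Deviations from mean: -8.4286, 20.5714, -3.4286, -4.4286, 3.5714, -8.4286, 0.5714
Σ(z_t−z̄)(z_{t+1}−z̄) = (-173.3878) + (-70.5306) + (15.1837) + (-15.8163) + (-30.1020) + (-4.8163) = -279.4694
Denominator Σ(z_t−z̄)² = 609.7143
r_1 = -279.4694 / 609.7143 = -0.458

-0.458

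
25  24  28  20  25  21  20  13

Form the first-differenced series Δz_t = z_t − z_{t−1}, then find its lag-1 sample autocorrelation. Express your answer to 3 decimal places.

-0.626

First differences Δz: -1, 4, -8, 5, -4, -1, -7
Mean of differences = -1.7143
Numerator Σ(Δz_t−Δz̄)(Δz_{t+1}−Δz̄) = -94.7959
Denominator Σ(Δz_t−Δz̄)² = 151.4286
r_1(Δz) = -94.7959 / 151.4286 = -0.626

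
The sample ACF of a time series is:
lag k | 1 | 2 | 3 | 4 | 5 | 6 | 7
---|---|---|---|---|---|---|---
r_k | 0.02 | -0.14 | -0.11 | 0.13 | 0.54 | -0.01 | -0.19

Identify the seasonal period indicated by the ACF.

5

The largest autocorrelation is r_5 = 0.54; the remaining lags stay at or below 0.13.
The dominant spike at lag 5 indicates a seasonal period of 5.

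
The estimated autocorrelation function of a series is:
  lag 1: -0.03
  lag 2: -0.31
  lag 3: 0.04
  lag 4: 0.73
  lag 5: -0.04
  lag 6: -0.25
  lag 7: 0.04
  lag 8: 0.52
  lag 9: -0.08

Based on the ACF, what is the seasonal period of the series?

4

The largest autocorrelation is r_4 = 0.73, with a weaker echo at lag 8 (0.52); the remaining lags stay at or below 0.04.
The dominant spike at lag 4 indicates a seasonal period of 4.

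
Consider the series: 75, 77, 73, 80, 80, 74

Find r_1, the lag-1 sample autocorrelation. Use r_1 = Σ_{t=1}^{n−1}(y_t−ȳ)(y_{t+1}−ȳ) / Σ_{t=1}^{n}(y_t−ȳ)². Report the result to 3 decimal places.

-0.247

Mean ȳ = (75 + 77 + 73 + 80 + 80 + 74)/6 = 76.5000
Deviations from mean: -1.5000, 0.5000, -3.5000, 3.5000, 3.5000, -2.5000
Numerator Σ_{t=1}^{5}(y_t−ȳ)(y_{t+1}−ȳ) = -11.2500
Denominator Σ(y_t−ȳ)² = 45.5000
r_1 = -11.2500 / 45.5000 = -0.247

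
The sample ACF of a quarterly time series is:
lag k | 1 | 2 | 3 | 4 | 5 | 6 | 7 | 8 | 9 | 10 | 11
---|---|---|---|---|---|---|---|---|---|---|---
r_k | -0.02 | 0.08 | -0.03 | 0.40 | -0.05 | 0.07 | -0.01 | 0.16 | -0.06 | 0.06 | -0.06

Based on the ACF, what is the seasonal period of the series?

The largest autocorrelation is r_4 = 0.40, with a weaker echo at lag 8 (0.16); the remaining lags stay at or below 0.08.
The dominant spike at lag 4 indicates a seasonal period of 4.

4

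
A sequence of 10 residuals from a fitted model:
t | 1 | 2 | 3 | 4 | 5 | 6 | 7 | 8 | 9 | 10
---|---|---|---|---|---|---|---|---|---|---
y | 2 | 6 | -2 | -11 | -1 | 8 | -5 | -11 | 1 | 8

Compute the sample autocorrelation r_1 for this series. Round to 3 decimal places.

0.067

Mean ȳ = (2 + 6 − 2 − 11 − 1 + 8 − 5 − 11 + 1 + 8)/10 = -0.5000
Numerator Σ_{t=1}^{9}(y_t−ȳ)(y_{t+1}−ȳ) = 29.2500
Denominator Σ(y_t−ȳ)² = 438.5000
r_1 = 29.2500 / 438.5000 = 0.067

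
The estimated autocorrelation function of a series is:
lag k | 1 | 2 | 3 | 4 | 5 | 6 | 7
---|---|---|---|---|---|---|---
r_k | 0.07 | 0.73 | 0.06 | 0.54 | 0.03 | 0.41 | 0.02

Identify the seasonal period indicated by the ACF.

The largest autocorrelation is r_2 = 0.73, with weaker echoes at lags 4 (0.54) and 6 (0.41); the remaining lags stay at or below 0.07.
The dominant spike at lag 2 indicates a seasonal period of 2.

2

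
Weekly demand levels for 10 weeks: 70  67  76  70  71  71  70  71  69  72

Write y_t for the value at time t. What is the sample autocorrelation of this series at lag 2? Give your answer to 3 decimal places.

Mean ȳ = (70 + 67 + 76 + 70 + 71 + 71 + 70 + 71 + 69 + 72)/10 = 70.7000
Numerator Σ_{t=1}^{8}(y_t−ȳ)(y_{t+2}−ȳ) = 1.7200
Denominator Σ(y_t−ȳ)² = 48.1000
r_2 = 1.7200 / 48.1000 = 0.036

0.036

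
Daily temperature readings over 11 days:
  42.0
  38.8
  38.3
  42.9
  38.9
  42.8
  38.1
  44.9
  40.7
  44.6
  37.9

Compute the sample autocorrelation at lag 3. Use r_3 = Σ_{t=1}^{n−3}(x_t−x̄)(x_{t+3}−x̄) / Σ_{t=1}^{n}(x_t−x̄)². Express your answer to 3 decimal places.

Mean x̄ = (42.0 + 38.8 + 38.3 + 42.9 + 38.9 + 42.8 + 38.1 + 44.9 + 40.7 + 44.6 + 37.9)/11 = 40.9000
Numerator Σ_{t=1}^{8}(x_t−x̄)(x_{t+3}−x̄) = -34.8800
Denominator Σ(x_t−x̄)² = 70.5600
r_3 = -34.8800 / 70.5600 = -0.494

-0.494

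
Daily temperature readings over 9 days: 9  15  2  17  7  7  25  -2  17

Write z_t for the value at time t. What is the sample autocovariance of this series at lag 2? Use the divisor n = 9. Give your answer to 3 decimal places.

Mean z̄ = (9 + 15 + 2 + 17 + 7 + 7 + 25 − 2 + 17)/9 = 10.7778
Σ_{t=1}^{7}(z_t−z̄)(z_{t+2}−z̄) = 134.5679
γ_2 = 134.5679 / 9 = 14.952

14.952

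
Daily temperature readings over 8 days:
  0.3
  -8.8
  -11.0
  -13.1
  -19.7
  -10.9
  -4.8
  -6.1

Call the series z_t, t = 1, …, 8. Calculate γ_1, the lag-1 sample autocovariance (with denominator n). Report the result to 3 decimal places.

9.280

Mean z̄ = (0.3 − 8.8 − 11.0 − 13.1 − 19.7 − 10.9 − 4.8 − 6.1)/8 = -9.2625
Deviations: 9.5625, 0.4625, -1.7375, -3.8375, -10.4375, -1.6375, 4.4625, 3.1625
Σ_{t=1}^{7}(z_t−z̄)(z_{t+1}−z̄) = 74.2373
γ_1 = 74.2373 / 8 = 9.280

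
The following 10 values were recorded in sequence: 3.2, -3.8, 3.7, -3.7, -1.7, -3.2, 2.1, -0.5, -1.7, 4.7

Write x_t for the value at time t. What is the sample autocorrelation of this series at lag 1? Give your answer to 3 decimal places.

-0.463

Mean x̄ = (3.2 − 3.8 + 3.7 − 3.7 − 1.7 − 3.2 + 2.1 − 0.5 − 1.7 + 4.7)/10 = -0.0900
Numerator Σ_{t=1}^{9}(x_t−x̄)(x_{t+1}−x̄) = -43.8901
Denominator Σ(x_t−x̄)² = 94.7490
r_1 = -43.8901 / 94.7490 = -0.463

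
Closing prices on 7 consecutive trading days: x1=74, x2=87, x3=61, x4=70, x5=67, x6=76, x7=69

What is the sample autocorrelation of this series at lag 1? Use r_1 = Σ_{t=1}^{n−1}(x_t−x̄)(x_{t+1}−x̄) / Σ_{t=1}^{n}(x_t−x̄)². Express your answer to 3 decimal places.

-0.334

Mean x̄ = (74 + 87 + 61 + 70 + 67 + 76 + 69)/7 = 72.0000
Deviations from mean: 2.0000, 15.0000, -11.0000, -2.0000, -5.0000, 4.0000, -3.0000
Numerator Σ_{t=1}^{6}(x_t−x̄)(x_{t+1}−x̄) = -135.0000
Denominator Σ(x_t−x̄)² = 404.0000
r_1 = -135.0000 / 404.0000 = -0.334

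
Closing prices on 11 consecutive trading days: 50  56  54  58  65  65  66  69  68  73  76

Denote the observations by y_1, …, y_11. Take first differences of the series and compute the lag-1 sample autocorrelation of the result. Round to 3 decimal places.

First differences Δy: 6, -2, 4, 7, 0, 1, 3, -1, 5, 3
Mean of differences = 2.6000
Numerator Σ(Δy_t−Δȳ)(Δy_{t+1}−Δȳ) = -32.9600
Denominator Σ(Δy_t−Δȳ)² = 82.4000
r_1(Δy) = -32.9600 / 82.4000 = -0.400

-0.400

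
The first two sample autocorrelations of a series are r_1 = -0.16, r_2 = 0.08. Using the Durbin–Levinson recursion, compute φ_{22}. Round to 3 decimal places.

φ_{22} = (r_2 − r_1²) / (1 − r_1²)
r_1² = (-0.16)² = 0.0256
Numerator = 0.08 − 0.0256 = 0.0544; denominator = 1 − 0.0256 = 0.9744
φ_{22} = 0.0544 / 0.9744 = 0.056

0.056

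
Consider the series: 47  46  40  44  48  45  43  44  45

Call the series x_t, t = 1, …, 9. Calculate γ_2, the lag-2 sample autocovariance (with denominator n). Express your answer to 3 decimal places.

Mean x̄ = (47 + 46 + 40 + 44 + 48 + 45 + 43 + 44 + 45)/9 = 44.6667
Σ_{t=1}^{7}(x_t−x̄)(x_{t+2}−x̄) = -33.8889
γ_2 = -33.8889 / 9 = -3.765

-3.765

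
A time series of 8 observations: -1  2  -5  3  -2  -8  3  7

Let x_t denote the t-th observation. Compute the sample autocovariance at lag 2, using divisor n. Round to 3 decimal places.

Mean x̄ = (-1 + 2 − 5 + 3 − 2 − 8 + 3 + 7)/8 = -0.1250
Deviations: -0.8750, 2.1250, -4.8750, 3.1250, -1.8750, -7.8750, 3.1250, 7.1250
Σ_{t=1}^{6}(x_t−x̄)(x_{t+2}−x̄) = -66.5313
γ_2 = -66.5313 / 8 = -8.316

-8.316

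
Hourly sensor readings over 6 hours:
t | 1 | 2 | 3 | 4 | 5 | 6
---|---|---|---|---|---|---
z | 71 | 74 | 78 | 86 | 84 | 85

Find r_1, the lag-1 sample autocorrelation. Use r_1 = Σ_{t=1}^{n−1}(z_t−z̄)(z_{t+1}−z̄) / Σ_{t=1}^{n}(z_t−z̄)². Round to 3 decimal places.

Mean z̄ = (71 + 74 + 78 + 86 + 84 + 85)/6 = 79.6667
Σ(z_t−z̄)(z_{t+1}−z̄) = (49.1111) + (9.4444) + (-10.5556) + (27.4444) + (23.1111) = 98.5556
Denominator Σ(z_t−z̄)² = 197.3333
r_1 = 98.5556 / 197.3333 = 0.499

0.499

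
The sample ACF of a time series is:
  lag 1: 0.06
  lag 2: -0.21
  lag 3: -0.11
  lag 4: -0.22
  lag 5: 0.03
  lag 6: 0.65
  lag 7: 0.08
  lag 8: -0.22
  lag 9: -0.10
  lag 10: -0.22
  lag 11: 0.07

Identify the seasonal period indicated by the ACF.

The largest autocorrelation is r_6 = 0.65; the remaining lags stay at or below 0.08.
The dominant spike at lag 6 indicates a seasonal period of 6.

6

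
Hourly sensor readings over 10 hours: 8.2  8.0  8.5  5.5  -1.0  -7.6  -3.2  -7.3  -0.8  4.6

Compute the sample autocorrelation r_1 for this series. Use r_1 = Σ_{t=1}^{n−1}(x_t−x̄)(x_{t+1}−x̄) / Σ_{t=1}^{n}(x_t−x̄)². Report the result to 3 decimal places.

0.638

Mean x̄ = (8.2 + 8.0 + 8.5 + 5.5 − 1.0 − 7.6 − 3.2 − 7.3 − 0.8 + 4.6)/10 = 1.4900
Numerator Σ_{t=1}^{9}(x_t−x̄)(x_{t+1}−x̄) = 226.9409
Denominator Σ(x_t−x̄)² = 355.6290
r_1 = 226.9409 / 355.6290 = 0.638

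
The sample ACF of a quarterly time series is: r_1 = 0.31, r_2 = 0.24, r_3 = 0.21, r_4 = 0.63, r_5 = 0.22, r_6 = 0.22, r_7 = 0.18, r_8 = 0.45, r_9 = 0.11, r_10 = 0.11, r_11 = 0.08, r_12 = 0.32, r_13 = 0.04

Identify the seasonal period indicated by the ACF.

The largest autocorrelation is r_4 = 0.63, with weaker echoes at lags 8 (0.45) and 12 (0.32); the remaining lags stay at or below 0.31. The elevated value at lag 1 (0.31), dropping to 0.24 at lag 2, reflects decaying short-term dependence rather than seasonality.
The dominant spike at lag 4 indicates a seasonal period of 4.

4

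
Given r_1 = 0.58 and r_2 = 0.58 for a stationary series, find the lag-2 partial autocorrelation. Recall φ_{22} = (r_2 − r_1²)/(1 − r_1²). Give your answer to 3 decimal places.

φ_{22} = (r_2 − r_1²) / (1 − r_1²)
r_1² = (0.58)² = 0.3364
Numerator = 0.58 − 0.3364 = 0.2436; denominator = 1 − 0.3364 = 0.6636
φ_{22} = 0.2436 / 0.6636 = 0.367

0.367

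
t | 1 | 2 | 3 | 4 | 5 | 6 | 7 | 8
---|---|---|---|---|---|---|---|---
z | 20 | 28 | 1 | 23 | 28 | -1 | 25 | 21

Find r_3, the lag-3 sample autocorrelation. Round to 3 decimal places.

Mean z̄ = (20 + 28 + 1 + 23 + 28 − 1 + 25 + 21)/8 = 18.1250
Numerator Σ_{t=1}^{5}(z_t−z̄)(z_{t+3}−z̄) = 496.0781
Denominator Σ(z_t−z̄)² = 936.8750
r_3 = 496.0781 / 936.8750 = 0.530

0.530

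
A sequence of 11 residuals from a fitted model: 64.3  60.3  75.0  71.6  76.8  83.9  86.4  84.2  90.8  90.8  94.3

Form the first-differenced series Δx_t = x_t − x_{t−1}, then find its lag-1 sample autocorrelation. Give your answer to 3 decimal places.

First differences Δx: -4.0, 14.7, -3.4, 5.2, 7.1, 2.5, -2.2, 6.6, 0.0, 3.5
Mean of differences = 3.0000
Numerator Σ(Δx_t−Δx̄)(Δx_{t+1}−Δx̄) = -192.3100
Denominator Σ(Δx_t−Δx̄)² = 298.0000
r_1(Δx) = -192.3100 / 298.0000 = -0.645

-0.645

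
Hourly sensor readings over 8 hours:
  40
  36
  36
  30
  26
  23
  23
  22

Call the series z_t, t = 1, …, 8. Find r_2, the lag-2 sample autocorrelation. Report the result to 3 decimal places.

0.336

Mean z̄ = (40 + 36 + 36 + 30 + 26 + 23 + 23 + 22)/8 = 29.5000
Deviations from mean: 10.5000, 6.5000, 6.5000, 0.5000, -3.5000, -6.5000, -6.5000, -7.5000
Σ(z_t−z̄)(z_{t+2}−z̄) = (68.2500) + (3.2500) + (-22.7500) + (-3.2500) + (22.7500) + (48.7500) = 117.0000
Denominator Σ(z_t−z̄)² = 348.0000
r_2 = 117.0000 / 348.0000 = 0.336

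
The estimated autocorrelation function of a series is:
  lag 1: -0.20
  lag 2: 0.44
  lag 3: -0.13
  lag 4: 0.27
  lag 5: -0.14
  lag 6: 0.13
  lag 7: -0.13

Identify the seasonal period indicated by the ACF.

2

The largest autocorrelation is r_2 = 0.44, with a weaker echo at lag 4 (0.27); the remaining lags stay at or below 0.13.
The dominant spike at lag 2 indicates a seasonal period of 2.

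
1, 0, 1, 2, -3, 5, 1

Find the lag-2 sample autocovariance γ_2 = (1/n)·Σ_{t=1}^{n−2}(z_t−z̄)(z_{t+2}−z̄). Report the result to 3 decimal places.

Mean z̄ = (1 + 0 + 1 + 2 − 3 + 5 + 1)/7 = 1.0000
Σ_{t=1}^{5}(z_t−z̄)(z_{t+2}−z̄) = 3.0000
γ_2 = 3.0000 / 7 = 0.429

0.429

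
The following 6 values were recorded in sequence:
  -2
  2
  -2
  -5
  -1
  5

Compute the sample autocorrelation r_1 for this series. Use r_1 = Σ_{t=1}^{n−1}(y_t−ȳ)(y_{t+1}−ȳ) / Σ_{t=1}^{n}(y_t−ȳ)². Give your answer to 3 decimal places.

Mean ȳ = (-2 + 2 − 2 − 5 − 1 + 5)/6 = -0.5000
Deviations from mean: -1.5000, 2.5000, -1.5000, -4.5000, -0.5000, 5.5000
Σ(y_t−ȳ)(y_{t+1}−ȳ) = (-3.7500) + (-3.7500) + (6.7500) + (2.2500) + (-2.7500) = -1.2500
Denominator Σ(y_t−ȳ)² = 61.5000
r_1 = -1.2500 / 61.5000 = -0.020

-0.020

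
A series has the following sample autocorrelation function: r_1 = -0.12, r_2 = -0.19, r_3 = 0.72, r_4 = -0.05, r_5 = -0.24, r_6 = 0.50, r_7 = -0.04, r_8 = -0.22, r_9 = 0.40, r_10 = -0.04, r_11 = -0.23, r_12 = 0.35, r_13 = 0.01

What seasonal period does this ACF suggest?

3

The largest autocorrelation is r_3 = 0.72, with weaker echoes at lags 6 (0.50), 9 (0.40) and 12 (0.35); the remaining lags stay at or below 0.01.
The dominant spike at lag 3 indicates a seasonal period of 3.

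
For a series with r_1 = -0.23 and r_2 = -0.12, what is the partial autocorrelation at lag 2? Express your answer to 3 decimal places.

φ_{22} = (r_2 − r_1²) / (1 − r_1²)
r_1² = (-0.23)² = 0.0529
Numerator = -0.12 − 0.0529 = -0.1729; denominator = 1 − 0.0529 = 0.9471
φ_{22} = -0.1729 / 0.9471 = -0.183

-0.183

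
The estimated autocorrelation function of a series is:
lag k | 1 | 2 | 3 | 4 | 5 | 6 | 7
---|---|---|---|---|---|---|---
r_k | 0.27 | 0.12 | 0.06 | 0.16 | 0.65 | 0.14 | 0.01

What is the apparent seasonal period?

The largest autocorrelation is r_5 = 0.65; the remaining lags stay at or below 0.27. The elevated value at lag 1 (0.27), dropping to 0.12 at lag 2, reflects decaying short-term dependence rather than seasonality.
The dominant spike at lag 5 indicates a seasonal period of 5.

5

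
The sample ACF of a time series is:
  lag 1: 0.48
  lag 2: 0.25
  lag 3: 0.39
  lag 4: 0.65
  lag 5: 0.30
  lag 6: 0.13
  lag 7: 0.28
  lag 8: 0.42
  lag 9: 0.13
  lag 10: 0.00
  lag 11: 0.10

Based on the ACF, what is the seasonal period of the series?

The largest autocorrelation is r_4 = 0.65; the remaining lags stay at or below 0.48. The elevated value at lag 1 (0.48), dropping to 0.25 at lag 2, reflects decaying short-term dependence rather than seasonality.
The dominant spike at lag 4 indicates a seasonal period of 4.

4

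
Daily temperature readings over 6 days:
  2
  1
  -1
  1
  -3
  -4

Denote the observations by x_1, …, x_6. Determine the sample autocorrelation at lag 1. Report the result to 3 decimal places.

0.246

Mean x̄ = (2 + 1 − 1 + 1 − 3 − 4)/6 = -0.6667
Numerator Σ_{t=1}^{5}(x_t−x̄)(x_{t+1}−x̄) = 7.2222
Denominator Σ(x_t−x̄)² = 29.3333
r_1 = 7.2222 / 29.3333 = 0.246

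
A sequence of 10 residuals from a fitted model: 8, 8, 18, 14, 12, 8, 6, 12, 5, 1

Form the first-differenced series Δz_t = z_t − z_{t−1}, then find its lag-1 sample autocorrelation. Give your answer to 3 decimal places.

First differences Δz: 0, 10, -4, -2, -4, -2, 6, -7, -4
Mean of differences = -0.7778
Numerator Σ(Δz_t−Δz̄)(Δz_{t+1}−Δz̄) = -44.9383
Denominator Σ(Δz_t−Δz̄)² = 235.5556
r_1(Δz) = -44.9383 / 235.5556 = -0.191

-0.191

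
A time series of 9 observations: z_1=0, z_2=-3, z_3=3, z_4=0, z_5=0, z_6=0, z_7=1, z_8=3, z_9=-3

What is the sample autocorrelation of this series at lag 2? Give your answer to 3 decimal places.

Mean z̄ = (0 − 3 + 3 + 0 + 0 + 0 + 1 + 3 − 3)/9 = 0.1111
Σ(z_t−z̄)(z_{t+2}−z̄) = (-0.3210) + (0.3457) + (-0.3210) + (0.0123) + (-0.0988) + (-0.3210) + (-2.7654) = -3.4691
Denominator Σ(z_t−z̄)² = 36.8889
r_2 = -3.4691 / 36.8889 = -0.094

-0.094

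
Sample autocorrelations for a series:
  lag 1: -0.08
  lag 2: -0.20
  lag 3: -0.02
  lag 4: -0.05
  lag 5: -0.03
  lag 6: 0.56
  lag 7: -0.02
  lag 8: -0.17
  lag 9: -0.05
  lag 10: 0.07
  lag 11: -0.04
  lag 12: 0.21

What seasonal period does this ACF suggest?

6

The largest autocorrelation is r_6 = 0.56, with a weaker echo at lag 12 (0.21); the remaining lags stay at or below 0.07.
The dominant spike at lag 6 indicates a seasonal period of 6.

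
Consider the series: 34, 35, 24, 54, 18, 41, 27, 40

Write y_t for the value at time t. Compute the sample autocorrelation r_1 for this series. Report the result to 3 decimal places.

-0.822

Mean ȳ = (34 + 35 + 24 + 54 + 18 + 41 + 27 + 40)/8 = 34.1250
Deviations from mean: -0.1250, 0.8750, -10.1250, 19.8750, -16.1250, 6.8750, -7.1250, 5.8750
Σ(y_t−ȳ)(y_{t+1}−ȳ) = (-0.1094) + (-8.8594) + (-201.2344) + (-320.4844) + (-110.8594) + (-48.9844) + (-41.8594) = -732.3906
Denominator Σ(y_t−ȳ)² = 890.8750
r_1 = -732.3906 / 890.8750 = -0.822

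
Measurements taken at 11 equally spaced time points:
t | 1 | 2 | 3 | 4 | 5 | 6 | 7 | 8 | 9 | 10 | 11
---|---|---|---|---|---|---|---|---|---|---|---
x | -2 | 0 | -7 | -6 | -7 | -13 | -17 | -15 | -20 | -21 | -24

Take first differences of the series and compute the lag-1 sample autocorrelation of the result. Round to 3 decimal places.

First differences Δx: 2, -7, 1, -1, -6, -4, 2, -5, -1, -3
Mean of differences = -2.2000
Numerator Σ(Δx_t−Δx̄)(Δx_{t+1}−Δx̄) = -53.0400
Denominator Σ(Δx_t−Δx̄)² = 97.6000
r_1(Δx) = -53.0400 / 97.6000 = -0.543

-0.543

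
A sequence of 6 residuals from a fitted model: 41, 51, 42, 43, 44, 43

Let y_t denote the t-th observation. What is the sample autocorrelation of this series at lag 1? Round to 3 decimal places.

Mean ȳ = (41 + 51 + 42 + 43 + 44 + 43)/6 = 44.0000
Deviations from mean: -3.0000, 7.0000, -2.0000, -1.0000, 0.0000, -1.0000
Σ(y_t−ȳ)(y_{t+1}−ȳ) = (-21.0000) + (-14.0000) + (2.0000) + (0.0000) + (0.0000) = -33.0000
Denominator Σ(y_t−ȳ)² = 64.0000
r_1 = -33.0000 / 64.0000 = -0.516

-0.516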